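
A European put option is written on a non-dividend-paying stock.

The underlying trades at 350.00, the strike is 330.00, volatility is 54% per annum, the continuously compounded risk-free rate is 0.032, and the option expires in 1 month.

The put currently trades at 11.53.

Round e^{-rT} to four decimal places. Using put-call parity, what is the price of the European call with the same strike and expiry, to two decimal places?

e^(−rT) = e^(−0.032·0.08333) = 0.9973
Put-call parity: C − P = S − K·e^(−rT) = 350 − 330·0.9973 = 350 − 329.1090 = 20.8910
C = P + (C − P) = 11.53 + (20.8910) = 32.4210

32.42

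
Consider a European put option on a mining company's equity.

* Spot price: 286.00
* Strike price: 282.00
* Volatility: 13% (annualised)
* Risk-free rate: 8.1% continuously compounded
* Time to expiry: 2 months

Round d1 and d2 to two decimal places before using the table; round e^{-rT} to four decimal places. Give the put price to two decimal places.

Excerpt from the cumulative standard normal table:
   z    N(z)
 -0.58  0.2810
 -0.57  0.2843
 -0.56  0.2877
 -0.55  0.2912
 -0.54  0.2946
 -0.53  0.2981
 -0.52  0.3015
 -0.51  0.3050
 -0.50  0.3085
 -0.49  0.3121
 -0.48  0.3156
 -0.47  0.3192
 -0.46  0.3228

3.55

σ√T = 0.13·√0.1667 = 0.0531
d₁ = [ln(286/282) + (0.081 + 0.13²/2)·0.1667] / 0.0531 = [0.0141 + 0.0149] / 0.0531 = 0.5463 ⇒ 0.55
d₂ = d₁ − σ√T = 0.5463 − 0.0531 = 0.4932 ⇒ 0.49
exp(−rT) = exp(−0.081·0.1667) = 0.9866
N(−d₂) = N(-0.49) = 0.3121;  N(−d₁) = N(-0.55) = 0.2912
P = 282·0.9866·0.3121 − 286·0.2912 = 86.8328 − 83.2832 = 3.5496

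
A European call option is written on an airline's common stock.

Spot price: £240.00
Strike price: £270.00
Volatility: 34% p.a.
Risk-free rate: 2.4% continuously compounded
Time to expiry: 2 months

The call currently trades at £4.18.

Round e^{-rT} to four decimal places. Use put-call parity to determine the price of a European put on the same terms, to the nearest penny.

£33.10

e^(−rT) = e^(−0.024·0.1667) = 0.9960
Put-call parity: C − P = S − K·e^(−rT) = 240 − 270·0.9960 = 240 − 268.9200 = -28.9200
P = C − (C − P) = 4.18 − (-28.9200) = 33.1000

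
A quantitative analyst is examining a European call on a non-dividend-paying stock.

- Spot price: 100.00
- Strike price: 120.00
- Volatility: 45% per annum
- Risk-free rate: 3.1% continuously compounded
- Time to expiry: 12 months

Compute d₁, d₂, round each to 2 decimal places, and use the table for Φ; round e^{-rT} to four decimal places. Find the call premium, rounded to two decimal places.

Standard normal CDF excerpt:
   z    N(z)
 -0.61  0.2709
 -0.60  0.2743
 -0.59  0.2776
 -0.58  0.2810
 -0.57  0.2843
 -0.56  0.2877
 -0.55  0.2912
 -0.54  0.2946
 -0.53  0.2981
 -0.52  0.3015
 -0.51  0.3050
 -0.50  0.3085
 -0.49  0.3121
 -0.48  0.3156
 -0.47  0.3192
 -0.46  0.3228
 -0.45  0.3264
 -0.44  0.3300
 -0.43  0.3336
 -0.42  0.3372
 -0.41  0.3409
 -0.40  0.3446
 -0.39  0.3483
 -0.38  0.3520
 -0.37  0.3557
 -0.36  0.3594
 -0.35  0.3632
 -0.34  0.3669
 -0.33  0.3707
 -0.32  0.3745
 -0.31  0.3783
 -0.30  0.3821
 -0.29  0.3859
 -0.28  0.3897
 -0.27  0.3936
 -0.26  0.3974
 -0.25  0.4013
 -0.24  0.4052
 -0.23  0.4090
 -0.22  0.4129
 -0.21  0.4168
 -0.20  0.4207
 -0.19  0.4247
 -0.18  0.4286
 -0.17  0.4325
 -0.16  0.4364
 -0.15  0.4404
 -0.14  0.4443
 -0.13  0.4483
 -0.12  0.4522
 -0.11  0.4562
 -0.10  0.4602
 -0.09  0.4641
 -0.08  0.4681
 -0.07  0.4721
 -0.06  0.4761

T = 1;  σ√T = 0.4500
d₁ = [ln(100/120) + (0.031 + 0.45²/2)·1] / 0.4500 = [-0.1823 + 0.1323] / 0.4500 = -0.1113 which rounds to -0.11
d₂ = d₁ − σ√T = -0.1113 − 0.4500 = -0.5613 which rounds to -0.56
e^(−rT) = e^(−0.031·1) = 0.9695
C = 100·N(-0.11) − 120·0.9695·N(-0.56) = 100·0.4562 − 120·0.9695·0.2877 = 45.6200 − 33.4710 = 12.1490

12.15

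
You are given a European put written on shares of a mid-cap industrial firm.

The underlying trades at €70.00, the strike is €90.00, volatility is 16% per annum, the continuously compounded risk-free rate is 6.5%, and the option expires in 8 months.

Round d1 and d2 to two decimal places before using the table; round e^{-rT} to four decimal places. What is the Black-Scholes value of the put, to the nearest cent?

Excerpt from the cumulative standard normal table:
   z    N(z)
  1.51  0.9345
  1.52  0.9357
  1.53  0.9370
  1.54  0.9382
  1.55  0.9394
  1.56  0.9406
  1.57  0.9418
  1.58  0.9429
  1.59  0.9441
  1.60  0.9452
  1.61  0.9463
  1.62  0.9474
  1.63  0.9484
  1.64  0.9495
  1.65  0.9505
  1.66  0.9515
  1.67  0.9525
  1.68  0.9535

€16.41

T = 0.6667;  σ√T = 0.1306
ln(S/K) + (r + σ²/2)T = ln(70/90) + (0.065 + 0.16²/2)·0.6667 = -0.2513 + 0.0519 = -0.1994
d₁ = -0.1994 / 0.1306 = -1.5267 ⇒ -1.53
d₂ = d₁ − σ√T = -1.5267 − 0.1306 = -1.6573 ⇒ -1.66
e^(−rT) = e^(−0.065·0.6667) = 0.9576
P = 90·0.9576·N(1.66) − 70·N(1.53) = 90·0.9576·0.9515 − 70·0.9370 = 82.0041 − 65.5900 = 16.4141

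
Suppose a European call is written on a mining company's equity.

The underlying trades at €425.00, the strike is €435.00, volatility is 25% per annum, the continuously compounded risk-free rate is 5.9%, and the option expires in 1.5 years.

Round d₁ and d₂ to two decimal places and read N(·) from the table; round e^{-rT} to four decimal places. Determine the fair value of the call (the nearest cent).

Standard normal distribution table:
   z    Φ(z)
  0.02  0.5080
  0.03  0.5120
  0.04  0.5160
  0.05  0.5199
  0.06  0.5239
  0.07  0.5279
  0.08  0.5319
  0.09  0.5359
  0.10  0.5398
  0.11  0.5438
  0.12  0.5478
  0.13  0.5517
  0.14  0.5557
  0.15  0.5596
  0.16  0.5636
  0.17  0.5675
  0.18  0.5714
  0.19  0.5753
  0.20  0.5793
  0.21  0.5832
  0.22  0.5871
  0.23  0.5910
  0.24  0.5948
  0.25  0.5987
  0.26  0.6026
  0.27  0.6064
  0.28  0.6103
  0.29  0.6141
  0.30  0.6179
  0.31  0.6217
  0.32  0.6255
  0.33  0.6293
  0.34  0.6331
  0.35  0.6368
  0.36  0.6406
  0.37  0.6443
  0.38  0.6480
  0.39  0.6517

€65.23

T = 1.5;  σ√T = 0.3062
d₁ = [ln(425/435) + (0.059 + ½·0.25²)·1.5] / (σ√T) = (-0.0233 + 0.1354) / 0.3062 = 0.3662 which rounds to 0.37
d₂ = 0.3662 − 0.3062 = 0.0600 which rounds to 0.06
e^(−rT) = e^(−0.059·1.5) = 0.9153
N(d₁) = N(0.37) = 0.6443;  N(d₂) = N(0.06) = 0.5239
C = 425·0.6443 − 435·0.9153·0.5239 = 273.8275 − 208.5937 = 65.2338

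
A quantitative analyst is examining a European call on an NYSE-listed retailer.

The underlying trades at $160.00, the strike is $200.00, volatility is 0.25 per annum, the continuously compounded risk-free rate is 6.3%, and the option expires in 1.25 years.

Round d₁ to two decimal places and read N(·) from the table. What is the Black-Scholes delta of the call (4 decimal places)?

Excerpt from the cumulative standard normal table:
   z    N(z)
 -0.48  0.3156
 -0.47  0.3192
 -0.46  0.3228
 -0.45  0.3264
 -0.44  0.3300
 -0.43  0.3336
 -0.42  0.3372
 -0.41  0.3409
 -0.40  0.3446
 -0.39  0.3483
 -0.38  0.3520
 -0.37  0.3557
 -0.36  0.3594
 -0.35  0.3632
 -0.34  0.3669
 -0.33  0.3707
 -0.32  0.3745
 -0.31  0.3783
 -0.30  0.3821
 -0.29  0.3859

σ√T = 0.25·√1.25 = 0.2795
ln(S/K) + (r + σ²/2)T = ln(160/200) + (0.063 + 0.25²/2)·1.25 = -0.2231 + 0.1178 = -0.1053
d₁ = -0.1053 / 0.2795 = -0.3768 ≈ -0.38
N(d₁) = N(-0.38) = 0.3520
Δ_call = N(d₁) = 0.3520

0.3520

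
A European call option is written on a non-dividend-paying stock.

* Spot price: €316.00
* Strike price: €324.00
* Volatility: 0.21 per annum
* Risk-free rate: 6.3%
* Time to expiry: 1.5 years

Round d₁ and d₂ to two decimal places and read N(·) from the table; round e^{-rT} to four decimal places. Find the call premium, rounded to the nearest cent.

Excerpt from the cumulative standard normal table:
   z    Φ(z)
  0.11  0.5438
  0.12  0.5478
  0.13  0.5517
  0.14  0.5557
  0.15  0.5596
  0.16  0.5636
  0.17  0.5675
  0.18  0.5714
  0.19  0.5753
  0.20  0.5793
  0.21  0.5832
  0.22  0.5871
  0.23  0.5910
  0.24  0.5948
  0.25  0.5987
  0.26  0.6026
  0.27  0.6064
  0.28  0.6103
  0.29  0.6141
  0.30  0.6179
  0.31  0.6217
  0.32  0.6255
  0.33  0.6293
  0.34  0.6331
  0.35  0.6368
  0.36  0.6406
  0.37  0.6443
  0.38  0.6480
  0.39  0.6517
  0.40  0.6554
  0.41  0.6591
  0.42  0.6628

σ√T = 0.21·√1.5 = 0.2572
d₁ = [ln(316/324) + (0.063 + 0.21²/2)·1.5] / 0.2572 = [-0.0250 + 0.1276] / 0.2572 = 0.3988 ⇒ 0.40
d₂ = d₁ − σ√T = 0.3988 − 0.2572 = 0.1416 ⇒ 0.14
exp(−rT) = exp(−0.063·1.5) = 0.9098
C = 316·N(0.40) − 324·0.9098·N(0.14) = 316·0.6554 − 324·0.9098·0.5557 = 207.1064 − 163.8066 = 43.2998

€43.30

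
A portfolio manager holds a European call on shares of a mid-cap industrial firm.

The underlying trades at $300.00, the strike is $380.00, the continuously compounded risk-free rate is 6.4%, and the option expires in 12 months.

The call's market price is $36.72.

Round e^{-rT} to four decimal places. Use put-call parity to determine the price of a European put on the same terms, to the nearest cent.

$93.16

e^(−rT) = e^(−0.064·1) = 0.9380
Put-call parity: C − P = S − K·e^(−rT) = 300 − 380·0.9380 = 300 − 356.4400 = -56.4400
P = C − (C − P) = 36.72 − (-56.4400) = 93.1600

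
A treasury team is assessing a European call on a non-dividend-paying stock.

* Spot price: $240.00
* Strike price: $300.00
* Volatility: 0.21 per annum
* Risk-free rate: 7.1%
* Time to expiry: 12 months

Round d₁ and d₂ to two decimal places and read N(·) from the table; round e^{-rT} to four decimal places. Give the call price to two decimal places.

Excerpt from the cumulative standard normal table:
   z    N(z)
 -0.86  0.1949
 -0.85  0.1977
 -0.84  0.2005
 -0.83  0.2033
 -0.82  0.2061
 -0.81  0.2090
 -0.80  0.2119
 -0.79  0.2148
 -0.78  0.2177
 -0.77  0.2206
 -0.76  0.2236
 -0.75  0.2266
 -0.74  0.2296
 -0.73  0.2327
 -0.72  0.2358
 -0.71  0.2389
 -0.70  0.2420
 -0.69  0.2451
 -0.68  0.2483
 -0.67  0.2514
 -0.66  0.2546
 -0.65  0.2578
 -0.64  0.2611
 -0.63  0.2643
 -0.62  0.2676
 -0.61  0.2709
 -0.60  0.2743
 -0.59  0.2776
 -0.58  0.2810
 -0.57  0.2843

σ√T = 0.21 × 1.0000 = 0.2100
d₁ = [ln(240/300) + (0.071 + ½·0.21²)·1] / (σ√T) = (-0.2231 + 0.0930) / 0.2100 = -0.6195 which rounds to -0.62
d₂ = -0.6195 − 0.2100 = -0.8295 which rounds to -0.83
exp(−rT) = exp(−0.071·1) = 0.9315
N(d₁) = N(-0.62) = 0.2676;  N(d₂) = N(-0.83) = 0.2033
C = 240·0.2676 − 300·0.9315·0.2033 = 64.2240 − 56.8122 = 7.4118

$7.41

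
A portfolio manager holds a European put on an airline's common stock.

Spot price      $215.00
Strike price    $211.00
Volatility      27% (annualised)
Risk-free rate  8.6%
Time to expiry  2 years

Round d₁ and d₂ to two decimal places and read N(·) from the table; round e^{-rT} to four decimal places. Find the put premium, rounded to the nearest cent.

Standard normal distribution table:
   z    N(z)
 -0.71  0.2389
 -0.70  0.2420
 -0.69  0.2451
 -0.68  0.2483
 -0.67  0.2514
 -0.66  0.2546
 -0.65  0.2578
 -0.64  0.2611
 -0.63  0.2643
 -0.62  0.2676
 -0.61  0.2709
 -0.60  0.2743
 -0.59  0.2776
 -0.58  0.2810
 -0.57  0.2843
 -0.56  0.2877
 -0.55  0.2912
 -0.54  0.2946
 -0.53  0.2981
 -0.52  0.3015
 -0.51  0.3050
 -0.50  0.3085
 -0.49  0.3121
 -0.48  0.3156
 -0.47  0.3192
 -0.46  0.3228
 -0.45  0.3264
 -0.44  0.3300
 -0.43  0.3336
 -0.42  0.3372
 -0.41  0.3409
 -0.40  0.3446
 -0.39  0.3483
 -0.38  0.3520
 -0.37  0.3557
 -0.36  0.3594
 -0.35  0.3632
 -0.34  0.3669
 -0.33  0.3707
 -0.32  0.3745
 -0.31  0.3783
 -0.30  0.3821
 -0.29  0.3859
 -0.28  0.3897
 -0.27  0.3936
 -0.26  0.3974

σ√T = 0.27 × 1.4142 = 0.3818
d₁ = [ln(215/211) + (0.086 + 0.27²/2)·2] / 0.3818 = [0.0188 + 0.2449] / 0.3818 = 0.6906 which rounds to 0.69
d₂ = d₁ − σ√T = 0.6906 − 0.3818 = 0.3087 which rounds to 0.31
e^(−rT) = e^(−0.086·2) = 0.8420
N(−d₂) = N(-0.31) = 0.3783;  N(−d₁) = N(-0.69) = 0.2451
P = 211·0.8420·0.3783 − 215·0.2451 = 67.2095 − 52.6965 = 14.5130

$14.51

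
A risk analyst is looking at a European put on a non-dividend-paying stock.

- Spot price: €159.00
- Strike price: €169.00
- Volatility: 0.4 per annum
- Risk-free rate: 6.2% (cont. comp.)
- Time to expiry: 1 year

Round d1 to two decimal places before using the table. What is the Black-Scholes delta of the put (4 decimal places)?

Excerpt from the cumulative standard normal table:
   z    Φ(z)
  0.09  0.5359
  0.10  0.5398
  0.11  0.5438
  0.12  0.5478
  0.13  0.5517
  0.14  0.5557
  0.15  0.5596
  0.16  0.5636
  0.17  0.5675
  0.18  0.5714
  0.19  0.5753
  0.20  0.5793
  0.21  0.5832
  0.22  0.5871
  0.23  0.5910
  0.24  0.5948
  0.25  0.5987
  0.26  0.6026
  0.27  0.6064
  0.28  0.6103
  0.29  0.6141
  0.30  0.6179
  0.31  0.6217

-0.4207

σ√T = 0.4·√1 = 0.4000
d₁ = [ln(159/169) + (0.062 + 0.4²/2)·1] / 0.4000 = [-0.0610 + 0.1420] / 0.4000 = 0.2025 which rounds to 0.20
N(d₁) = N(0.20) = 0.5793
Δ_put = N(d₁) − 1 = 0.5793 − 1 = -0.4207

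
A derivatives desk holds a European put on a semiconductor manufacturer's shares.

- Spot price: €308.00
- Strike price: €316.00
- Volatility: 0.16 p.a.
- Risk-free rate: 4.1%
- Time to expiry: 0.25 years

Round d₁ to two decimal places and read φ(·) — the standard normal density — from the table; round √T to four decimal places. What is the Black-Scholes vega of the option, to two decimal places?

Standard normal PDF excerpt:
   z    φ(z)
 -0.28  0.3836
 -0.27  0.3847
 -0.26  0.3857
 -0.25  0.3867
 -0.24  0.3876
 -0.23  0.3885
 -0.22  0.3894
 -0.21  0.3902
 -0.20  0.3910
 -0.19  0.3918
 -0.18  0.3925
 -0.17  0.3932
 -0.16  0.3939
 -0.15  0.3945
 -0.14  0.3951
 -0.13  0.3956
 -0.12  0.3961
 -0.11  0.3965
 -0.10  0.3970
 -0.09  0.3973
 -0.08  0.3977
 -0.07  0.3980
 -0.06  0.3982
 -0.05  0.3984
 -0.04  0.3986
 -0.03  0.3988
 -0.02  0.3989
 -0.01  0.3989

60.75

T = 0.25;  σ√T = 0.0800
d₁ = [ln(308/316) + (0.041 + ½·0.16²)·0.25] / (σ√T) = (-0.0256 + 0.0135) / 0.0800 = -0.1524 → -0.15
√T = √0.25 = 0.5000
φ(d₁) = φ(-0.15) = 0.3945
vega = S·φ(d₁)·√T = 308·0.3945·0.5000 = 60.7530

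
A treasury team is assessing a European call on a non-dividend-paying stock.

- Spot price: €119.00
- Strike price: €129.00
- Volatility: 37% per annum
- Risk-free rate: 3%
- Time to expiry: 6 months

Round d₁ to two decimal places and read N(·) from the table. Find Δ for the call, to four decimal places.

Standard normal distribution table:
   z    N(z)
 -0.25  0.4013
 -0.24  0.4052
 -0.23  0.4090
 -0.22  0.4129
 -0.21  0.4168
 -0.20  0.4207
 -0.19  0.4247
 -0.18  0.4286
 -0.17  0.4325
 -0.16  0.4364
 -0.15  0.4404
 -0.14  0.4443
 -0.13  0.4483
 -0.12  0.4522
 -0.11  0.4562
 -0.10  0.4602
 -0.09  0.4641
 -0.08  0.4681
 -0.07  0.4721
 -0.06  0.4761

0.4522

σ√T = 0.37 × 0.7071 = 0.2616
d₁ = [ln(119/129) + (0.03 + 0.37²/2)·0.5] / 0.2616 = [-0.0807 + 0.0492] / 0.2616 = -0.1203 → -0.12
N(d₁) = N(-0.12) = 0.4522
Δ_call = N(d₁) = 0.4522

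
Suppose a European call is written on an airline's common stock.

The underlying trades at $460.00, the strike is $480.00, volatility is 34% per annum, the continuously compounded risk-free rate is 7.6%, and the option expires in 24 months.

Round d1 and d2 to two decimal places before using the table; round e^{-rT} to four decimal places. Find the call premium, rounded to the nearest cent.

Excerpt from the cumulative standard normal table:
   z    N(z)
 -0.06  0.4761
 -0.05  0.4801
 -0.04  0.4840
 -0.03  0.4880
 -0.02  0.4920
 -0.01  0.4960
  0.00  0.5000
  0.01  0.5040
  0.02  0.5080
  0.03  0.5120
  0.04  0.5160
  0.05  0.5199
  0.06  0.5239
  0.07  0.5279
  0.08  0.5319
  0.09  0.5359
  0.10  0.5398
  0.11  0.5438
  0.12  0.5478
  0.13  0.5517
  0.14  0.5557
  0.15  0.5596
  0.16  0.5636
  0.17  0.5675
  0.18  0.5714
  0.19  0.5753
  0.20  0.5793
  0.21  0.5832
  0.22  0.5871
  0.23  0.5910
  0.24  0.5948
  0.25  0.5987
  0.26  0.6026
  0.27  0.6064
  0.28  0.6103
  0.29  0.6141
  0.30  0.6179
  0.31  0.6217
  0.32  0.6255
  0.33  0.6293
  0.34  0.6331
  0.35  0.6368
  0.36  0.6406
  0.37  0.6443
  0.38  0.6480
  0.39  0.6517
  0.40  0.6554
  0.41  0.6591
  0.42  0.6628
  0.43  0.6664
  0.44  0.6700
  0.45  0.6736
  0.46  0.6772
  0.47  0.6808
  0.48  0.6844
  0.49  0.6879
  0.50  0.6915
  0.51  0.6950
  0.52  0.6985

$108.66

σ√T = 0.34 × 1.4142 = 0.4808
ln(S/K) + (r + σ²/2)T = ln(460/480) + (0.076 + 0.34²/2)·2 = -0.0426 + 0.2676 = 0.2250
d₁ = 0.2250 / 0.4808 = 0.4680 ⇒ 0.47
d₂ = d₁ − σ√T = 0.4680 − 0.4808 = -0.0128 ⇒ -0.01
e^(−rT) = e^(−0.076·2) = 0.8590
N(d₁) = N(0.47) = 0.6808;  N(d₂) = N(-0.01) = 0.4960
C = 460·0.6808 − 480·0.8590·0.4960 = 313.1680 − 204.5107 = 108.6573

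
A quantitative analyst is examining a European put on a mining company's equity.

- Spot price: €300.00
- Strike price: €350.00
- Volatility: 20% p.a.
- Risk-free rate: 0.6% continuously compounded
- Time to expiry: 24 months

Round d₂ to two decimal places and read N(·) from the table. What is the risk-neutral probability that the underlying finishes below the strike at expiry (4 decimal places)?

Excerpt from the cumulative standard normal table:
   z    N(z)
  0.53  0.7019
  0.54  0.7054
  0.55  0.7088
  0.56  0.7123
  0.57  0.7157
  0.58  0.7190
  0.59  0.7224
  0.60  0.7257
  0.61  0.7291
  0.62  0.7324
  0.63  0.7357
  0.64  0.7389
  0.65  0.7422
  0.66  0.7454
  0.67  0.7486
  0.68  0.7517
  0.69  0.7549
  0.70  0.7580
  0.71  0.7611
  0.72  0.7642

0.7389

T = 2;  σ√T = 0.2828
d₁ = [ln(300/350) + (0.006 + 0.2²/2)·2] / 0.2828 = [-0.1542 + 0.0520] / 0.2828 = -0.3612 ⇒ -0.36
d₂ = d₁ − σ√T = -0.3612 − 0.2828 = -0.6440 ⇒ -0.64
Pr(exercise) under Q = N(−d₂) = N(0.64) = 0.7389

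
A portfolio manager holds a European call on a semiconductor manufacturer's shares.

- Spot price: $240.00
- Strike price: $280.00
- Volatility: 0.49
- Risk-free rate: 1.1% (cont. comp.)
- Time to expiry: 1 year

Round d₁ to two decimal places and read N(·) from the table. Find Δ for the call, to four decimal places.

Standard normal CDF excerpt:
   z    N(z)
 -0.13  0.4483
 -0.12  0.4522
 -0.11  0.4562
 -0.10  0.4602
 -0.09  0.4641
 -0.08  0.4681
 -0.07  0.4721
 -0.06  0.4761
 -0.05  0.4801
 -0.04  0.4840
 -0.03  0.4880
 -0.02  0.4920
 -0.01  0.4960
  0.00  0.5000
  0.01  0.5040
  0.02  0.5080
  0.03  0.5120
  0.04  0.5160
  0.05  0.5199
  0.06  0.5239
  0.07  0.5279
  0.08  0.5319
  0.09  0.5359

σ√T = 0.49 × 1.0000 = 0.4900
d₁ = [ln(240/280) + (0.011 + ½·0.49²)·1] / (σ√T) = (-0.1542 + 0.1310) / 0.4900 = -0.0471 ≈ -0.05
N(d₁) = N(-0.05) = 0.4801
Δ_call = N(d₁) = 0.4801

0.4801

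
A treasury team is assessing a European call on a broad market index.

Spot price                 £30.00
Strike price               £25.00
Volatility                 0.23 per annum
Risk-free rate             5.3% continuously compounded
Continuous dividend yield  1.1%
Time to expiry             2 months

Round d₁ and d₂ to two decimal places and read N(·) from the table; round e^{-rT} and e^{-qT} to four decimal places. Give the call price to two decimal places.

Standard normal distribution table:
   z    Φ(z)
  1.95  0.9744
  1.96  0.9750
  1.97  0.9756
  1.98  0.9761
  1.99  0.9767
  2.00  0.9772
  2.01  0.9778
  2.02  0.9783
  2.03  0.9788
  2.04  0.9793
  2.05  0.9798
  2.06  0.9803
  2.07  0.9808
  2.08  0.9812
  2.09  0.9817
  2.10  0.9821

£5.18

T = 0.1667;  σ√T = 0.0939
d₁ = [ln(30/25) + (0.053 − 0.011 + ½·0.23²)·0.1667] / (σ√T) = (0.1823 + 0.0114) / 0.0939 = 2.0632 → 2.06
d₂ = 2.0632 − 0.0939 = 1.9693 → 1.97
e^(−qT) = e^(−0.011·0.1667) = 0.9982;  e^(−rT) = e^(−0.053·0.1667) = 0.9912
N(d₁) = N(2.06) = 0.9803;  N(d₂) = N(1.97) = 0.9756
C = 30·0.9982·0.9803 − 25·0.9912·0.9756 = 29.3561 − 24.1754 = 5.1807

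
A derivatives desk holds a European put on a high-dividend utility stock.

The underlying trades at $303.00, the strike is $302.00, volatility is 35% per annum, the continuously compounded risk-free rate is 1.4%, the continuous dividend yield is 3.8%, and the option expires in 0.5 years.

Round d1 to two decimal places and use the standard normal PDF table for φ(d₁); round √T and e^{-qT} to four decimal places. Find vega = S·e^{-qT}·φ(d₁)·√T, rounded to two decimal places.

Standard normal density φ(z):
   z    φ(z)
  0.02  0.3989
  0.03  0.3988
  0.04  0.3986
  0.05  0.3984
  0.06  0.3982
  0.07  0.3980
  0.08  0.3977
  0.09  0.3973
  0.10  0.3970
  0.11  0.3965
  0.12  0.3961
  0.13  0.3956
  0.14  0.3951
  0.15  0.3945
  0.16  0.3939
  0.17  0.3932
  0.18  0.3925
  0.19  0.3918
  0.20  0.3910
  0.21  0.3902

T = 0.5;  σ√T = 0.2475
ln(S/K) + (r − q + σ²/2)T = ln(303/302) + (0.014 − 0.038 + 0.35²/2)·0.5 = 0.0033 + 0.0186 = 0.0219
d₁ = 0.0219 / 0.2475 = 0.0886 ≈ 0.09
√T = √0.5 = 0.7071
φ(d₁) = φ(0.09) = 0.3973
exp(−qT) = exp(−0.038·0.5) = 0.9812
vega = S·exp(−qT)·φ(d₁)·√T = 303·0.9812·0.3973·0.7071 = 83.5217

83.52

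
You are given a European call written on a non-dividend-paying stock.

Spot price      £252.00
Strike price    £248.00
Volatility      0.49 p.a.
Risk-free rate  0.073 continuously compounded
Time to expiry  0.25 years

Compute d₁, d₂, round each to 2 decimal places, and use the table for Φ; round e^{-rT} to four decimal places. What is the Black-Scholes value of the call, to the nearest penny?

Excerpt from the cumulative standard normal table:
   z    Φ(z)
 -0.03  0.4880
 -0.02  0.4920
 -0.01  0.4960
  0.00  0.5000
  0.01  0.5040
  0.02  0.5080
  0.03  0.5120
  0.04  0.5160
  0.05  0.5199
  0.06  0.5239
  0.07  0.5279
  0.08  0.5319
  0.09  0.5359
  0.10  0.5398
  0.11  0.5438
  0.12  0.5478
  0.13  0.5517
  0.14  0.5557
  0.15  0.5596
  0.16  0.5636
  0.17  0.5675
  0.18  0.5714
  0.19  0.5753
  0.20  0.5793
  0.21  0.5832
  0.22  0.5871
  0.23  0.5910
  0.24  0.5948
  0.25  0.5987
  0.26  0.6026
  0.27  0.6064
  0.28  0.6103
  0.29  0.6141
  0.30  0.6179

£28.15

σ√T = 0.49 × 0.5000 = 0.2450
d₁ = [ln(252/248) + (0.073 + ½·0.49²)·0.25] / (σ√T) = (0.0160 + 0.0483) / 0.2450 = 0.2623 which rounds to 0.26
d₂ = 0.2623 − 0.2450 = 0.0173 which rounds to 0.02
exp(−rT) = exp(−0.073·0.25) = 0.9819
N(d₁) = N(0.26) = 0.6026;  N(d₂) = N(0.02) = 0.5080
C = 252·0.6026 − 248·0.9819·0.5080 = 151.8552 − 123.7037 = 28.1515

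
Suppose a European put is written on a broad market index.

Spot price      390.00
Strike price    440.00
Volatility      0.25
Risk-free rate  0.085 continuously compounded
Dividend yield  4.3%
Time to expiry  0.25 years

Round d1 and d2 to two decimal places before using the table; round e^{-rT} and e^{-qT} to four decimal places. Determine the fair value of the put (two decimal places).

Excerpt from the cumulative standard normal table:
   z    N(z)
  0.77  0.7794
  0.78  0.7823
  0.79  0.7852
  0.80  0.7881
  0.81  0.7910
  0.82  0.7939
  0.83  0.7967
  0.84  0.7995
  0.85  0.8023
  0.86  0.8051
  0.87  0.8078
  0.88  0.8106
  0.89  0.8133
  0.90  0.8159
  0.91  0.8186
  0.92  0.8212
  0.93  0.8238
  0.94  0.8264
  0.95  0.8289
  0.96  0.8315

σ√T = 0.25·√0.25 = 0.1250
d₁ = [ln(390/440) + (0.085 − 0.043 + 0.25²/2)·0.25] / 0.1250 = [-0.1206 + 0.0183] / 0.1250 = -0.8185 → -0.82
d₂ = d₁ − σ√T = -0.8185 − 0.1250 = -0.9435 → -0.94
e^(−qT) = e^(−0.043·0.25) = 0.9893;  e^(−rT) = e^(−0.085·0.25) = 0.9790
N(−d₂) = N(0.94) = 0.8264;  N(−d₁) = N(0.82) = 0.7939
P = 440·0.9790·0.8264 − 390·0.9893·0.7939 = 355.9801 − 306.3081 = 49.6720

49.67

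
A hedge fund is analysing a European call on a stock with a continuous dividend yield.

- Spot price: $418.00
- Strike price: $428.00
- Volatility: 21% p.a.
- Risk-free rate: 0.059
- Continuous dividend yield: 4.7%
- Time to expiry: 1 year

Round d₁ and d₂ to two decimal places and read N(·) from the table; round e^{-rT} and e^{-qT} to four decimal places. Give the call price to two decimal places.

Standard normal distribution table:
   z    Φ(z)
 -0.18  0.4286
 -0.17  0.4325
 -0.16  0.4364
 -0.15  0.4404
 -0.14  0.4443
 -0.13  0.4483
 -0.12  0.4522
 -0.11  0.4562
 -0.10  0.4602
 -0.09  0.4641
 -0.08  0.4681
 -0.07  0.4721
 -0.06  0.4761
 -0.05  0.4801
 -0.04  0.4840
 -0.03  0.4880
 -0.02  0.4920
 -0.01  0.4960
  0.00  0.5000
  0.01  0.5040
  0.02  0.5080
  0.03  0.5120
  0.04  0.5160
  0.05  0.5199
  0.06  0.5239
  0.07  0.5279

σ√T = 0.21 × 1.0000 = 0.2100
ln(S/K) + (r − q + σ²/2)T = ln(418/428) + (0.059 − 0.047 + 0.21²/2)·1 = -0.0236 + 0.0340 = 0.0104
d₁ = 0.0104 / 0.2100 = 0.0496 ≈ 0.05
d₂ = d₁ − σ√T = 0.0496 − 0.2100 = -0.1604 ≈ -0.16
exp(−qT) = exp(−0.047·1) = 0.9541;  exp(−rT) = exp(−0.059·1) = 0.9427
N(d₁) = N(0.05) = 0.5199;  N(d₂) = N(-0.16) = 0.4364
C = 418·0.9541·0.5199 − 428·0.9427·0.4364 = 207.3433 − 176.0768 = 31.2665

$31.27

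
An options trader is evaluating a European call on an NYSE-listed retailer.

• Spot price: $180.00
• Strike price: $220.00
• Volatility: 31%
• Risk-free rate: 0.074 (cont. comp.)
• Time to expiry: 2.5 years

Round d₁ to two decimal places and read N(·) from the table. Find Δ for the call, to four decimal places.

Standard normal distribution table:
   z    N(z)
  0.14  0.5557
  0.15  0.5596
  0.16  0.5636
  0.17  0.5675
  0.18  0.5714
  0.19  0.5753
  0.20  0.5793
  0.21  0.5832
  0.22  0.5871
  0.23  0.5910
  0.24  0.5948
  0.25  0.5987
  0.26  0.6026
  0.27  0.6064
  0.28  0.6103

0.5832

T = 2.5;  σ√T = 0.4902
d₁ = [ln(180/220) + (0.074 + 0.31²/2)·2.5] / 0.4902 = [-0.2007 + 0.3051] / 0.4902 = 0.2131 ⇒ 0.21
N(d₁) = N(0.21) = 0.5832
Δ_call = N(d₁) = 0.5832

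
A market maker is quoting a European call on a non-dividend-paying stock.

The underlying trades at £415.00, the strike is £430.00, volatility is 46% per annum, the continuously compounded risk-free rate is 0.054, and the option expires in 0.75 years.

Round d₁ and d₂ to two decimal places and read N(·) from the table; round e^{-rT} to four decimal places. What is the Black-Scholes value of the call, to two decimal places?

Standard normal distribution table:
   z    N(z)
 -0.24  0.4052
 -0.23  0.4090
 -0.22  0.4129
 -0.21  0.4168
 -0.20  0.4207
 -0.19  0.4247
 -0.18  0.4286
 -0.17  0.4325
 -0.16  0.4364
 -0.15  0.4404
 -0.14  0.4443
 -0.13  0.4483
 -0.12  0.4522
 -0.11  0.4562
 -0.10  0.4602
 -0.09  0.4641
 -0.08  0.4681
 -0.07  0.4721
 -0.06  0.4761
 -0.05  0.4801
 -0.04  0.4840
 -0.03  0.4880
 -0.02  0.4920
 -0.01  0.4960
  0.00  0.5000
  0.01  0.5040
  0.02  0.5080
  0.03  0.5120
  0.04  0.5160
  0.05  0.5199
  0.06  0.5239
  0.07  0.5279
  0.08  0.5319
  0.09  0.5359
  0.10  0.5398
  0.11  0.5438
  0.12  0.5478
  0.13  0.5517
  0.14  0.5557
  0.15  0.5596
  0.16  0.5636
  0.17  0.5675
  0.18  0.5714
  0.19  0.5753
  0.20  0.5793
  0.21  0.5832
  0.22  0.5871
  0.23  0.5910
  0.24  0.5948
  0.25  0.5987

£66.66

σ√T = 0.46·√0.75 = 0.3984
d₁ = [ln(415/430) + (0.054 + ½·0.46²)·0.75] / (σ√T) = (-0.0355 + 0.1198) / 0.3984 = 0.2117 which rounds to 0.21
d₂ = 0.2117 − 0.3984 = -0.1867 which rounds to -0.19
exp(−rT) = exp(−0.054·0.75) = 0.9603
C = 415·N(0.21) − 430·0.9603·N(-0.19) = 415·0.5832 − 430·0.9603·0.4247 = 242.0280 − 175.3709 = 66.6571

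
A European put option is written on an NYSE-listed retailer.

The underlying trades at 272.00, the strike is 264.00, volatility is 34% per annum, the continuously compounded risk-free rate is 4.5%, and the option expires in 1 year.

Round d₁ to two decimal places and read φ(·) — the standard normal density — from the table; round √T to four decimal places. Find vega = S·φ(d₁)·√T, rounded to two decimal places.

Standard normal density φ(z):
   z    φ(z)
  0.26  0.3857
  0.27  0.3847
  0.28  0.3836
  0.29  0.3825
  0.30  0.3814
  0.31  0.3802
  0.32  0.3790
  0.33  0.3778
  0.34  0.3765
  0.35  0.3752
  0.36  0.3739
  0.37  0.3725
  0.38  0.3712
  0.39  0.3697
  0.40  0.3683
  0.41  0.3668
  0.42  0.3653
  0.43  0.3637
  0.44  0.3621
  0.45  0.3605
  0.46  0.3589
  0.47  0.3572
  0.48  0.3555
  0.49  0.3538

σ√T = 0.34·√1 = 0.3400
d₁ = [ln(272/264) + (0.045 + ½·0.34²)·1] / (σ√T) = (0.0299 + 0.1028) / 0.3400 = 0.3902 ⇒ 0.39
√T = √1 = 1.0000
φ(d₁) = φ(0.39) = 0.3697
vega = S·φ(d₁)·√T = 272·0.3697·1.0000 = 100.5584

100.56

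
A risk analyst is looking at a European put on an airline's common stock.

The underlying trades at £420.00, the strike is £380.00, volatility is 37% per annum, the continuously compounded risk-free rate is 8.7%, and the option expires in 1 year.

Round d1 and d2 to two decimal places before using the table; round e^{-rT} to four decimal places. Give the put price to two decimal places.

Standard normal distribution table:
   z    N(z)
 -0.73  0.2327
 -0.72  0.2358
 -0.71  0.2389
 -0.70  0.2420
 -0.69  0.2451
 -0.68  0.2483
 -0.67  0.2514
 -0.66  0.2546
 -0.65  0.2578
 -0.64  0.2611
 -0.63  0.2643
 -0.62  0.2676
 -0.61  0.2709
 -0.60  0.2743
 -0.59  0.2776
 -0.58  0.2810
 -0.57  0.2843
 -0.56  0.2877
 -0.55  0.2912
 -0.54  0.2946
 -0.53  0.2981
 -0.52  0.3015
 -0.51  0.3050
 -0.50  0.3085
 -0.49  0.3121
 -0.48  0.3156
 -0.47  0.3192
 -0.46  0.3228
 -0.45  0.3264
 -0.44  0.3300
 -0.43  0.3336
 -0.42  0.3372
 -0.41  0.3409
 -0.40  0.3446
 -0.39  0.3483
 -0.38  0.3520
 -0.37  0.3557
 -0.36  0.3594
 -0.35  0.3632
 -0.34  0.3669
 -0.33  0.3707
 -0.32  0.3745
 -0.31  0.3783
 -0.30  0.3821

T = 1;  σ√T = 0.3700
d₁ = [ln(420/380) + (0.087 + 0.37²/2)·1] / 0.3700 = [0.1001 + 0.1554] / 0.3700 = 0.6906 which rounds to 0.69
d₂ = d₁ − σ√T = 0.6906 − 0.3700 = 0.3206 which rounds to 0.32
e^(−rT) = e^(−0.087·1) = 0.9167
N(−d₂) = N(-0.32) = 0.3745;  N(−d₁) = N(-0.69) = 0.2451
P = 380·0.9167·0.3745 − 420·0.2451 = 130.4556 − 102.9420 = 27.5136

£27.51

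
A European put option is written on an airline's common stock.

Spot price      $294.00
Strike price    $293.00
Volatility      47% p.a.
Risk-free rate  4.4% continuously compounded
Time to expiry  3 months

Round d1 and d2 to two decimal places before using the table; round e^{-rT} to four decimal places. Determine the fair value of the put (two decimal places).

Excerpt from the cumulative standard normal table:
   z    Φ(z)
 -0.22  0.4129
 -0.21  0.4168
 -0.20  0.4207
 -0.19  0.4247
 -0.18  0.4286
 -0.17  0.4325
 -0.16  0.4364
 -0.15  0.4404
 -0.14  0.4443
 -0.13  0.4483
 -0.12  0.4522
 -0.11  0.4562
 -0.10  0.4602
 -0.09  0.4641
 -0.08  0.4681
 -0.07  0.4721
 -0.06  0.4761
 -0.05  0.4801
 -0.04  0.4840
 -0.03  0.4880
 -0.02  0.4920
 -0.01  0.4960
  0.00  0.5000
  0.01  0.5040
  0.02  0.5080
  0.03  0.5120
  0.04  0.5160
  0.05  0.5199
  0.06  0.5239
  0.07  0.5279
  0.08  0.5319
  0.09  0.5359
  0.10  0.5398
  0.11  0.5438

$25.82

σ√T = 0.47·√0.25 = 0.2350
d₁ = [ln(294/293) + (0.044 + 0.47²/2)·0.25] / 0.2350 = [0.0034 + 0.0386] / 0.2350 = 0.1788 ⇒ 0.18
d₂ = d₁ − σ√T = 0.1788 − 0.2350 = -0.0562 ⇒ -0.06
exp(−rT) = exp(−0.044·0.25) = 0.9891
N(−d₂) = N(0.06) = 0.5239;  N(−d₁) = N(-0.18) = 0.4286
P = 293·0.9891·0.5239 − 294·0.4286 = 151.8295 − 126.0084 = 25.8211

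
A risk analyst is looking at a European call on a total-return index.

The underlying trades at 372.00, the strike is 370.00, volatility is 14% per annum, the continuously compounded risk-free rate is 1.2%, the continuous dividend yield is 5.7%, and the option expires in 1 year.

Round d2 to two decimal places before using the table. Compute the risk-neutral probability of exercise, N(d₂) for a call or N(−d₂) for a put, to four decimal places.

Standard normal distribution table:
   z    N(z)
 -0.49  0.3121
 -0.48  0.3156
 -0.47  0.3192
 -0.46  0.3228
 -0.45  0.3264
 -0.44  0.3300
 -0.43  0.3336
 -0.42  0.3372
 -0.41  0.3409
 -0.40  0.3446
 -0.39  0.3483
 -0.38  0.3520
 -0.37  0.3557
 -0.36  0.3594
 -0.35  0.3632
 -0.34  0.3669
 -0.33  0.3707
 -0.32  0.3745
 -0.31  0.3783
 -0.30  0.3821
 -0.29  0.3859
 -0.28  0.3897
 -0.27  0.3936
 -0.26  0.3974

T = 1;  σ√T = 0.1400
d₁ = [ln(372/370) + (0.012 − 0.057 + ½·0.14²)·1] / (σ√T) = (0.0054 − 0.0352) / 0.1400 = -0.2129 ⇒ -0.21
d₂ = -0.2129 − 0.1400 = -0.3529 ⇒ -0.35
Pr(exercise) under Q = N(d₂) = 0.3632

0.3632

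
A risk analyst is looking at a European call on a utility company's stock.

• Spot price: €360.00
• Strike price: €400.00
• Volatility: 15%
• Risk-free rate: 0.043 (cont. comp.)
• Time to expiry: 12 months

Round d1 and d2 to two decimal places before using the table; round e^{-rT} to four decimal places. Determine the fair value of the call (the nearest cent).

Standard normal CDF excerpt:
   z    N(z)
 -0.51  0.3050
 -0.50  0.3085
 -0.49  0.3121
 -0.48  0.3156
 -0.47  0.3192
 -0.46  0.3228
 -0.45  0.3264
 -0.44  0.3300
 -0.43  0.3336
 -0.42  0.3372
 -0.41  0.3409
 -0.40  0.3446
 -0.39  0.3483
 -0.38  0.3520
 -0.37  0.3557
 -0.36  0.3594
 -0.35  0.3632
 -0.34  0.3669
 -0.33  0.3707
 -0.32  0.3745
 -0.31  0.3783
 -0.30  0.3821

σ√T = 0.15 × 1.0000 = 0.1500
ln(S/K) + (r + σ²/2)T = ln(360/400) + (0.043 + 0.15²/2)·1 = -0.1054 + 0.0542 = -0.0511
d₁ = -0.0511 / 0.1500 = -0.3407 which rounds to -0.34
d₂ = d₁ − σ√T = -0.3407 − 0.1500 = -0.4907 which rounds to -0.49
e^(−rT) = e^(−0.043·1) = 0.9579
N(d₁) = N(-0.34) = 0.3669;  N(d₂) = N(-0.49) = 0.3121
C = 360·0.3669 − 400·0.9579·0.3121 = 132.0840 − 119.5842 = 12.4998

€12.50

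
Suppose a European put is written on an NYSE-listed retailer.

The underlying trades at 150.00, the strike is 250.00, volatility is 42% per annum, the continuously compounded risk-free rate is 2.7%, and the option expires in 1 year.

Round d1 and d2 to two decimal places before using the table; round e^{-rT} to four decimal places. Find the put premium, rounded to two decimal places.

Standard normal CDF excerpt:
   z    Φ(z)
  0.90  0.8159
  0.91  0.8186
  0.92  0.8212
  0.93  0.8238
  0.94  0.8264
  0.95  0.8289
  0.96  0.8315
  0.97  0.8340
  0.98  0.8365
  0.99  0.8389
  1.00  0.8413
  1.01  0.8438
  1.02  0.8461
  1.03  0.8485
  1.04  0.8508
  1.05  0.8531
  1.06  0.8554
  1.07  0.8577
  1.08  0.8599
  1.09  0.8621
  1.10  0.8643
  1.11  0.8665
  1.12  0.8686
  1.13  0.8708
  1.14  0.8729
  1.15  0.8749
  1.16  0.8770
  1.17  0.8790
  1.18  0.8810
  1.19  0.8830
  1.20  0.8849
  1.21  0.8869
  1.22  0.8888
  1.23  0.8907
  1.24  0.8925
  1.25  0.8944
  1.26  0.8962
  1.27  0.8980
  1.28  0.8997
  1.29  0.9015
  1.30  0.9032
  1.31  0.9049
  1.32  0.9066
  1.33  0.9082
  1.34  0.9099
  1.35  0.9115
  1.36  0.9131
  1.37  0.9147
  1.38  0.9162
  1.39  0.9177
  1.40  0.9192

98.24

σ√T = 0.42·√1 = 0.4200
d₁ = [ln(150/250) + (0.027 + 0.42²/2)·1] / 0.4200 = [-0.5108 + 0.1152] / 0.4200 = -0.9420 ≈ -0.94
d₂ = d₁ − σ√T = -0.9420 − 0.4200 = -1.3620 ≈ -1.36
e^(−rT) = e^(−0.027·1) = 0.9734
N(−d₂) = N(1.36) = 0.9131;  N(−d₁) = N(0.94) = 0.8264
P = 250·0.9734·0.9131 − 150·0.8264 = 222.2029 − 123.9600 = 98.2429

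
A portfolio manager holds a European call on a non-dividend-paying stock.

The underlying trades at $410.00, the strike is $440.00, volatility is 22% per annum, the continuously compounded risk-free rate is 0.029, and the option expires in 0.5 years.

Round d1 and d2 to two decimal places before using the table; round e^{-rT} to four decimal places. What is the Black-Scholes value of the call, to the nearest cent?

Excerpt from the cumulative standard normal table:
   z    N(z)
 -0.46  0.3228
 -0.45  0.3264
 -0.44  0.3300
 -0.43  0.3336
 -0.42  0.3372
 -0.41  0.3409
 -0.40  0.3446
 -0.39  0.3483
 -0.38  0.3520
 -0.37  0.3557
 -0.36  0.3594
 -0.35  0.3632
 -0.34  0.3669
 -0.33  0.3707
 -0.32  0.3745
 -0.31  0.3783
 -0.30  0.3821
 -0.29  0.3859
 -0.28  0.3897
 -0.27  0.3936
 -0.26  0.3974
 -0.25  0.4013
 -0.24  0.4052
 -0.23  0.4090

σ√T = 0.22·√0.5 = 0.1556
ln(S/K) + (r + σ²/2)T = ln(410/440) + (0.029 + 0.22²/2)·0.5 = -0.0706 + 0.0266 = -0.0440
d₁ = -0.0440 / 0.1556 = -0.2830 ⇒ -0.28
d₂ = d₁ − σ√T = -0.2830 − 0.1556 = -0.4385 ⇒ -0.44
exp(−rT) = exp(−0.029·0.5) = 0.9856
N(d₁) = N(-0.28) = 0.3897;  N(d₂) = N(-0.44) = 0.3300
C = 410·0.3897 − 440·0.9856·0.3300 = 159.7770 − 143.1091 = 16.6679

$16.67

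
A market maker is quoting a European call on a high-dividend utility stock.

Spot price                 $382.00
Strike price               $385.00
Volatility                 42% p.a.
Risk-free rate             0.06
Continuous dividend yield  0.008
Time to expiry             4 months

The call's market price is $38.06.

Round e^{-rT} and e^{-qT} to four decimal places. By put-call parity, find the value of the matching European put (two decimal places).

e^(−qT) = e^(−0.008·0.3333) = 0.9973;  e^(−rT) = e^(−0.06·0.3333) = 0.9802
Put-call parity: C − P = S·e^(−qT) − K·e^(−rT) = 382·0.9973 − 385·0.9802 = 380.9686 − 377.3770 = 3.5916
P = C − (C − P) = 38.06 − (3.5916) = 34.4684

$34.47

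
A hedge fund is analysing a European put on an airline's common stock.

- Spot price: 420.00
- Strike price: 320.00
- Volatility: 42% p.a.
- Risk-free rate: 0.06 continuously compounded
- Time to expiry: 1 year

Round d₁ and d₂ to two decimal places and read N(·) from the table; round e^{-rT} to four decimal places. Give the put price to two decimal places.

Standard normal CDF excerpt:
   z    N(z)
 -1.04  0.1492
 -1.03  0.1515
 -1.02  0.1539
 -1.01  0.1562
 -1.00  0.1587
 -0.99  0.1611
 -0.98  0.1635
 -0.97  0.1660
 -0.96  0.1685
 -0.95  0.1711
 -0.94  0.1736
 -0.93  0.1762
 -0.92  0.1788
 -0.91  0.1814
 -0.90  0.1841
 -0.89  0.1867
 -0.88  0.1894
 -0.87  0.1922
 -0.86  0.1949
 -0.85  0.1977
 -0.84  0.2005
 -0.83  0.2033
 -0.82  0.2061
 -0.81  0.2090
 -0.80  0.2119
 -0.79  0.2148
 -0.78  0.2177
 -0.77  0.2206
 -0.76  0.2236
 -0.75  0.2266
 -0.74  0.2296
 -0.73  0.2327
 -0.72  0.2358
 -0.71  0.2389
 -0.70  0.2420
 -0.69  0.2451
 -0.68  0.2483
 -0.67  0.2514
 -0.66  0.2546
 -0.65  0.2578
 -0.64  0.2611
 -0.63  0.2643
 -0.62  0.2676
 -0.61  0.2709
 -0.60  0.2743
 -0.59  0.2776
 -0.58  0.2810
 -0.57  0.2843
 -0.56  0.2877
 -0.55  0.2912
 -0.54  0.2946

σ√T = 0.42 × 1.0000 = 0.4200
d₁ = [ln(420/320) + (0.06 + 0.42²/2)·1] / 0.4200 = [0.2719 + 0.1482] / 0.4200 = 1.0003 → 1.00
d₂ = d₁ − σ√T = 1.0003 − 0.4200 = 0.5803 → 0.58
e^(−rT) = e^(−0.06·1) = 0.9418
N(−d₂) = N(-0.58) = 0.2810;  N(−d₁) = N(-1.00) = 0.1587
P = 320·0.9418·0.2810 − 420·0.1587 = 84.6867 − 66.6540 = 18.0327

18.03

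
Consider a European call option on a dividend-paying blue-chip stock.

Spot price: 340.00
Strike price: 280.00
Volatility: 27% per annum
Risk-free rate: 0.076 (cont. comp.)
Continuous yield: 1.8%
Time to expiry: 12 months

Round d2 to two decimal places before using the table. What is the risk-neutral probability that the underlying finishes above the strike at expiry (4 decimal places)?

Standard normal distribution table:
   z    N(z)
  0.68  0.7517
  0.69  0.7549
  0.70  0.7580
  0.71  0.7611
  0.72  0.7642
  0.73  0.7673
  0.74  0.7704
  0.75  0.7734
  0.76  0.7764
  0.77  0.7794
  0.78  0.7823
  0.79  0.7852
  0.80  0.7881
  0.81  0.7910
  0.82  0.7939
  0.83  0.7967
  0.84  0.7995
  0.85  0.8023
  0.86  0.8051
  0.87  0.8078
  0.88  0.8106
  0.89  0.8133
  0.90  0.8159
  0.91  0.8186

0.7881

σ√T = 0.27 × 1.0000 = 0.2700
d₁ = [ln(340/280) + (0.076 − 0.018 + 0.27²/2)·1] / 0.2700 = [0.1942 + 0.0945] / 0.2700 = 1.0689 ≈ 1.07
d₂ = d₁ − σ√T = 1.0689 − 0.2700 = 0.7989 ≈ 0.80
Risk-neutral Pr[S_T > K] = N(d₂) = N(0.80) = 0.7881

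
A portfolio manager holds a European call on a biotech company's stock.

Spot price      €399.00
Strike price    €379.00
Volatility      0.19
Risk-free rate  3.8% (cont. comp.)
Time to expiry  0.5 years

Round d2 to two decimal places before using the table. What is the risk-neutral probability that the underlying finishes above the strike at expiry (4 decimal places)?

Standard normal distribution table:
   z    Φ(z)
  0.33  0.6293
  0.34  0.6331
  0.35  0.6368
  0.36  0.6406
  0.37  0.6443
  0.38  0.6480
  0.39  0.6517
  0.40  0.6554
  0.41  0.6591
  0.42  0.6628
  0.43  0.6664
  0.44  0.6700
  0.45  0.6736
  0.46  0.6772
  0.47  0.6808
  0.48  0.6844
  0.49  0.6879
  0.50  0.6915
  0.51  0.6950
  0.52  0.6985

T = 0.5;  σ√T = 0.1344
d₁ = [ln(399/379) + (0.038 + ½·0.19²)·0.5] / (σ√T) = (0.0514 + 0.0280) / 0.1344 = 0.5914 which rounds to 0.59
d₂ = 0.5914 − 0.1344 = 0.4570 which rounds to 0.46
Pr(exercise) under Q = N(d₂) = 0.6772

0.6772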